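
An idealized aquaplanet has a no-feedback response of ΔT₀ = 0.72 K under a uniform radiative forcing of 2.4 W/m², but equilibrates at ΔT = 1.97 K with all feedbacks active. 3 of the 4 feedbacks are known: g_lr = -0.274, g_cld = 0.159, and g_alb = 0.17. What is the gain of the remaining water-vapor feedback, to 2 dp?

Amplification A = ΔT/ΔT₀ = 1.97/0.72 = 2.736.
Total gain g = 1 − 1/A = 1 − 1/2.736 = 0.6345.
Known gains sum to -0.274 + 0.159 + 0.17 = 0.055.
g_wv = 0.6345 − 0.055 = 0.58.

0.58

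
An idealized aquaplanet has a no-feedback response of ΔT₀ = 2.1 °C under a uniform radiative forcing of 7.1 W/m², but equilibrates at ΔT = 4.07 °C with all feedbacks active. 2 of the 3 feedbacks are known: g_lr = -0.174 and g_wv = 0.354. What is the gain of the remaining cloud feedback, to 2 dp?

Amplification A = ΔT/ΔT₀ = 4.07/2.1 = 1.938.
Total gain g = 1 − 1/A = 1 − 1/1.938 = 0.484.
Known gains sum to -0.174 + 0.354 = 0.18.
g_cld = 0.484 − 0.18 = 0.30.

0.30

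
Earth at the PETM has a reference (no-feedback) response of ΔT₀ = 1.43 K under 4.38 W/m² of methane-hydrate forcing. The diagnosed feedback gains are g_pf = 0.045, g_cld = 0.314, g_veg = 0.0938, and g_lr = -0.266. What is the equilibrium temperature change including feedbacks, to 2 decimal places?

Total gain g = 0.045 + 0.314 + 0.0938 − 0.266 = 0.1868.
Amplification A = 1/(1 − 0.1868) = 1.23.
ΔT = 1.43 × 1.23 = 1.76 K.

1.76 K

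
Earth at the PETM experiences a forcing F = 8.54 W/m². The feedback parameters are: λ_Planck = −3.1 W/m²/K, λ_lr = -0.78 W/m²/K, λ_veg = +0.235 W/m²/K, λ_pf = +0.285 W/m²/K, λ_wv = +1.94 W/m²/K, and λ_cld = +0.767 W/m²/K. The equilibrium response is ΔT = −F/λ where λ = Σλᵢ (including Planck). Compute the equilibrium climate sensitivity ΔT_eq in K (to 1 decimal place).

13.1 K

Net feedback parameter λ = (−3.1) + (-0.78) + (+0.235) + (+0.285) + (+1.94) + (+0.767) = -0.653 W/m²/K.
ΔT = −F/λ = −8.54/(-0.653) = 13.1 K.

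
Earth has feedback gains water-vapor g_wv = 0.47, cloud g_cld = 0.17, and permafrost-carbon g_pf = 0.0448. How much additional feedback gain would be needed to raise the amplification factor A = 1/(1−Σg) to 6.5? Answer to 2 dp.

0.16

Current total gain = 0.6848.
Target gain for A = 6.5: g* = 1 − 1/6.5 = 0.8462.
Additional gain needed = 0.8462 − 0.6848 = 0.16.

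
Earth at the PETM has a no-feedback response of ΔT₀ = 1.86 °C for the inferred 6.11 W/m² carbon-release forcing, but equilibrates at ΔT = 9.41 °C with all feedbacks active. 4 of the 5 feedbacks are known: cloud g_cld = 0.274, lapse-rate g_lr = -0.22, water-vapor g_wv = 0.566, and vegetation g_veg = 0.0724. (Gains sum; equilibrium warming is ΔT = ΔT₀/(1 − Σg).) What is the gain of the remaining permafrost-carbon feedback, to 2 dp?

Amplification A = ΔT/ΔT₀ = 9.41/1.86 = 5.059.
Total gain g = 1 − 1/A = 1 − 1/5.059 = 0.8023.
Known gains sum to 0.274 − 0.22 + 0.566 + 0.0724 = 0.6924.
g_pf = 0.8023 − 0.6924 = 0.11.

0.11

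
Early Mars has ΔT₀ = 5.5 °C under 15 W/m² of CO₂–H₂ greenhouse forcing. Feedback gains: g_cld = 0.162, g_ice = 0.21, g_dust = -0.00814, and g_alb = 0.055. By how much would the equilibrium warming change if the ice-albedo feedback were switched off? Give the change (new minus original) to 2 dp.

-2.51 °C

Original: g = 0.41886, ΔT = 5.5/(1−0.41886) = 9.4642 °C.
Without ice-albedo: g' = 0.20886, ΔT' = 5.5/(1−0.20886) = 6.9520 °C.
Change = 6.9520 − 9.4642 = -2.51 °C.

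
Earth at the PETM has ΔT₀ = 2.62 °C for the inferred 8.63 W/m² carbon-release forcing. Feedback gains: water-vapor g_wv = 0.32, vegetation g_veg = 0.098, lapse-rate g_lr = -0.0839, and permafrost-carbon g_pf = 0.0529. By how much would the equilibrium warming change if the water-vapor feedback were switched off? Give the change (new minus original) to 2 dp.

Original: g = 0.387, ΔT = 2.62/(1−0.387) = 4.2741 °C.
Without water-vapor: g' = 0.067, ΔT' = 2.62/(1−0.067) = 2.8081 °C.
Change = 2.8081 − 4.2741 = -1.47 °C.

-1.47 °C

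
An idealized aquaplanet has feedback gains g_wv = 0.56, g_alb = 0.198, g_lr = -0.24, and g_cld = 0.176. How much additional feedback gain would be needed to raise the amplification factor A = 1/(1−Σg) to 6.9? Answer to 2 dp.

0.16

Current total gain = 0.694.
Target gain for A = 6.9: g* = 1 − 1/6.9 = 0.8551.
Additional gain needed = 0.8551 − 0.694 = 0.16.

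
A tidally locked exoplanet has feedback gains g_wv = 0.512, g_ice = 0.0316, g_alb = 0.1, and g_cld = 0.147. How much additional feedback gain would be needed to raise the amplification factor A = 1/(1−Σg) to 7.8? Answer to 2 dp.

Current total gain = 0.7906.
Target gain for A = 7.8: g* = 1 − 1/7.8 = 0.8718.
Additional gain needed = 0.8718 − 0.7906 = 0.08.

0.08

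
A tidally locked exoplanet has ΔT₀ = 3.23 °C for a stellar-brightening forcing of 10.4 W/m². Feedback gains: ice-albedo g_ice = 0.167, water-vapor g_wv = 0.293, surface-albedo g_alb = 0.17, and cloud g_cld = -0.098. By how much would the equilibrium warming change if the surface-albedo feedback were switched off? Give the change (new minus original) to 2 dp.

Original: g = 0.532, ΔT = 3.23/(1−0.532) = 6.9017 °C.
Without surface-albedo: g' = 0.362, ΔT' = 3.23/(1−0.362) = 5.0627 °C.
Change = 5.0627 − 6.9017 = -1.84 °C.

-1.84 °C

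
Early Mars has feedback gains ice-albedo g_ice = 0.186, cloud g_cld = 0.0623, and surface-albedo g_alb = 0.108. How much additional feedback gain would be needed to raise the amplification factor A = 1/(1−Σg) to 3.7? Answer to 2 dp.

Current total gain = 0.3563.
Target gain for A = 3.7: g* = 1 − 1/3.7 = 0.7297.
Additional gain needed = 0.7297 − 0.3563 = 0.37.

0.37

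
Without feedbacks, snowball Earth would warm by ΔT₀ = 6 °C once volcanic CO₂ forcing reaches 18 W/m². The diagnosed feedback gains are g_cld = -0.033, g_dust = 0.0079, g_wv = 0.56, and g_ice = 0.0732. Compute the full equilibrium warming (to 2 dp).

15.31 °C

Total gain g = -0.033 + 0.0079 + 0.56 + 0.0732 = 0.6081.
Amplification A = 1/(1 − 0.6081) = 2.552.
ΔT = 6 × 2.552 = 15.31 °C.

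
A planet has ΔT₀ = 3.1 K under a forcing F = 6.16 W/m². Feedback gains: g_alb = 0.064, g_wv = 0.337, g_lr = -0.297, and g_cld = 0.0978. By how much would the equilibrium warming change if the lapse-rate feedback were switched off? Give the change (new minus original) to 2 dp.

2.30 K

Original: g = 0.2018, ΔT = 3.1/(1−0.2018) = 3.8837 K.
Without lapse-rate: g' = 0.4988, ΔT' = 3.1/(1−0.4988) = 6.1852 K.
Change = 6.1852 − 3.8837 = 2.30 K.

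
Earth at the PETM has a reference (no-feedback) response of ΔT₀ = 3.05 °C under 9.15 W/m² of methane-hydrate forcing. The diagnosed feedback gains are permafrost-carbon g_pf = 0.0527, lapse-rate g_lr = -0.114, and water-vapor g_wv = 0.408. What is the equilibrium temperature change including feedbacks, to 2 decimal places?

4.67 °C

Total gain g = 0.0527 − 0.114 + 0.408 = 0.3467.
Amplification A = 1/(1 − 0.3467) = 1.531.
ΔT = 3.05 × 1.531 = 4.67 °C.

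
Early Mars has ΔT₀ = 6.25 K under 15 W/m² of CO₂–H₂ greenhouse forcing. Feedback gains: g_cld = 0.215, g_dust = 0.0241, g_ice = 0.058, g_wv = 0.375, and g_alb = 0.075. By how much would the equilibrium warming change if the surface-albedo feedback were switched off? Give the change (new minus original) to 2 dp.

Original: g = 0.7471, ΔT = 6.25/(1−0.7471) = 24.7133 K.
Without surface-albedo: g' = 0.6721, ΔT' = 6.25/(1−0.6721) = 19.0607 K.
Change = 19.0607 − 24.7133 = -5.65 K.

-5.65 K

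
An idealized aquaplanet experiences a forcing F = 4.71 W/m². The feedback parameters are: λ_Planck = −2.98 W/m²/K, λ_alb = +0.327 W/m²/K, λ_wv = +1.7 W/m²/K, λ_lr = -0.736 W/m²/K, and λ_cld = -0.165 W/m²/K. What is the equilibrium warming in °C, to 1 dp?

Net feedback parameter λ = (−2.98) + (+0.327) + (+1.7) + (-0.736) + (-0.165) = -1.854 W/m²/K.
ΔT = −F/λ = −4.71/(-1.854) = 2.5 °C.

2.5 °C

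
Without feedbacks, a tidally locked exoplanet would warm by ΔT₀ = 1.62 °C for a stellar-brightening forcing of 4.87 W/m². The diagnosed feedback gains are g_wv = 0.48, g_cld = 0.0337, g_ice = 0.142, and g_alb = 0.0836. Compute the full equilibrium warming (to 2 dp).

Total gain g = 0.48 + 0.0337 + 0.142 + 0.0836 = 0.7393.
Amplification A = 1/(1 − 0.7393) = 3.836.
ΔT = 1.62 × 3.836 = 6.21 °C.

6.21 °C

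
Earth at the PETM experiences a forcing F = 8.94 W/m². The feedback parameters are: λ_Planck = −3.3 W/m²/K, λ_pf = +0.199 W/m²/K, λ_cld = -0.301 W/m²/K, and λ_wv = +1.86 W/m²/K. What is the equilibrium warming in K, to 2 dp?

Net feedback parameter λ = (−3.3) + (+0.199) + (-0.301) + (+1.86) = -1.542 W/m²/K.
ΔT = −F/λ = −8.94/(-1.542) = 5.80 K.

5.80 K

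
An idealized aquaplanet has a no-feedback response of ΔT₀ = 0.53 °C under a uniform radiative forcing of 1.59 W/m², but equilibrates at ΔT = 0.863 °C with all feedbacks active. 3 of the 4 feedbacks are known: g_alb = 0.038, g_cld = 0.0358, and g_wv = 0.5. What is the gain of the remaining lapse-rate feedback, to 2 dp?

-0.19

Amplification A = ΔT/ΔT₀ = 0.863/0.53 = 1.628.
Total gain g = 1 − 1/A = 1 − 1/1.628 = 0.3857.
Known gains sum to 0.038 + 0.0358 + 0.5 = 0.5738.
g_lr = 0.3857 − 0.5738 = -0.19.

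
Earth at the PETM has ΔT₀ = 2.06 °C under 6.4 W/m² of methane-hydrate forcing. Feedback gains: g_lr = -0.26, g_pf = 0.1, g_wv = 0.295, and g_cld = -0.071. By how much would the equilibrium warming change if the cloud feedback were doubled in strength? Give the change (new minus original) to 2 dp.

Original: g = 0.064, ΔT = 2.06/(1−0.064) = 2.2009 °C.
With doubled cloud: g' = -0.007, ΔT' = 2.06/(1+0.007) = 2.0457 °C.
Change = 2.0457 − 2.2009 = -0.16 °C.

-0.16 °C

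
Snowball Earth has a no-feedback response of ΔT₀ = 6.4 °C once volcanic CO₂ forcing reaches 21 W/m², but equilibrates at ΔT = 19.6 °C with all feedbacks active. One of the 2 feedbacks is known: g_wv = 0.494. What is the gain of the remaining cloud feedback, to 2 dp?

Amplification A = ΔT/ΔT₀ = 19.6/6.4 = 3.062.
Total gain g = 1 − 1/A = 1 − 1/3.062 = 0.6734.
The known gain is 0.494.
g_cld = 0.6734 − 0.494 = 0.18.

0.18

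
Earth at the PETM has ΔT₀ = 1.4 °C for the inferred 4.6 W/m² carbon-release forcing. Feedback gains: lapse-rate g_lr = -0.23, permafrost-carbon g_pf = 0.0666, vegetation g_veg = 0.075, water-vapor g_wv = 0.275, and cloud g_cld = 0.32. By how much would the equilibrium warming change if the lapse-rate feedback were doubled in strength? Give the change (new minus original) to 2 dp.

Original: g = 0.5066, ΔT = 1.4/(1−0.5066) = 2.8375 °C.
With doubled lapse-rate: g' = 0.2766, ΔT' = 1.4/(1−0.2766) = 1.9353 °C.
Change = 1.9353 − 2.8375 = -0.90 °C.

-0.90 °C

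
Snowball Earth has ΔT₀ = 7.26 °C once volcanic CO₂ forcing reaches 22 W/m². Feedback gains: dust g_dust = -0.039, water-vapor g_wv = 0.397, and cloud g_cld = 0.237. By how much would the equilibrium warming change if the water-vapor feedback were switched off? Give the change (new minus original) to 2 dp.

Original: g = 0.595, ΔT = 7.26/(1−0.595) = 17.9259 °C.
Without water-vapor: g' = 0.198, ΔT' = 7.26/(1−0.198) = 9.0524 °C.
Change = 9.0524 − 17.9259 = -8.87 °C.

-8.87 °C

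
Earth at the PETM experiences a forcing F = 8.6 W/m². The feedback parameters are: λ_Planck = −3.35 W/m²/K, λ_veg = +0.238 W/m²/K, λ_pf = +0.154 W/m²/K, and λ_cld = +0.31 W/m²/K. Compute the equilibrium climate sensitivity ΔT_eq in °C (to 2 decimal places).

Net feedback parameter λ = (−3.35) + (+0.238) + (+0.154) + (+0.31) = -2.648 W/m²/K.
ΔT = −F/λ = −8.6/(-2.648) = 3.25 °C.

3.25 °C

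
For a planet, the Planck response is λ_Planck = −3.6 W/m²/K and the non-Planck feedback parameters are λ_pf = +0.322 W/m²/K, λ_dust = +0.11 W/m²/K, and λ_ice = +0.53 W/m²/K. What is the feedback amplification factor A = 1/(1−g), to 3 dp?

Convert to gains: g_pf = 0.322/3.6 = 0.08944; g_dust = 0.11/3.6 = 0.03056; g_ice = 0.53/3.6 = 0.1472.
Total gain g = 0.2672.
A = 1/(1 − 0.2672) = 1.365.

1.365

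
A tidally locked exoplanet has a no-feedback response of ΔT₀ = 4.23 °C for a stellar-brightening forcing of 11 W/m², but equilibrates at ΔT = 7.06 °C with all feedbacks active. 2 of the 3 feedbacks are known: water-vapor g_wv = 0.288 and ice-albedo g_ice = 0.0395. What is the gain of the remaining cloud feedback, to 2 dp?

0.07

Amplification A = ΔT/ΔT₀ = 7.06/4.23 = 1.669.
Total gain g = 1 − 1/A = 1 − 1/1.669 = 0.4008.
Known gains sum to 0.288 + 0.0395 = 0.3275.
g_cld = 0.4008 − 0.3275 = 0.07.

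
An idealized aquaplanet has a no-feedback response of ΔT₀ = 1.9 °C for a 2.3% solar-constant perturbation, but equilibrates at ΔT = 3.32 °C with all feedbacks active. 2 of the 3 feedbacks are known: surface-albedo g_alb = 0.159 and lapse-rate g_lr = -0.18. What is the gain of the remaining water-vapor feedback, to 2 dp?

Amplification A = ΔT/ΔT₀ = 3.32/1.9 = 1.747.
Total gain g = 1 − 1/A = 1 − 1/1.747 = 0.4276.
Known gains sum to 0.159 − 0.18 = -0.021.
g_wv = 0.4276 + 0.021 = 0.45.

0.45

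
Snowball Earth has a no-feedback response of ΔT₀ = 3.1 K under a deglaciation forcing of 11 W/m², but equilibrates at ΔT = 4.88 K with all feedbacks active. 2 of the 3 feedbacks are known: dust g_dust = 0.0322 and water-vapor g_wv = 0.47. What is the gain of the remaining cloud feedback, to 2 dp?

-0.14

Amplification A = ΔT/ΔT₀ = 4.88/3.1 = 1.574.
Total gain g = 1 − 1/A = 1 − 1/1.574 = 0.3647.
Known gains sum to 0.0322 + 0.47 = 0.5022.
g_cld = 0.3647 − 0.5022 = -0.14.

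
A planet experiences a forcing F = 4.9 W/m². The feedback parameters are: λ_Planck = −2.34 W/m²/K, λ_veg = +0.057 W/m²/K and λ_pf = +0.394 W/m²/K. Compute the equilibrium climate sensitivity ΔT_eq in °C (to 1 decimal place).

2.6 °C

Net feedback parameter λ = (−2.34) + (+0.057) + (+0.394) = -1.889 W/m²/K.
ΔT = −F/λ = −4.9/(-1.889) = 2.6 °C.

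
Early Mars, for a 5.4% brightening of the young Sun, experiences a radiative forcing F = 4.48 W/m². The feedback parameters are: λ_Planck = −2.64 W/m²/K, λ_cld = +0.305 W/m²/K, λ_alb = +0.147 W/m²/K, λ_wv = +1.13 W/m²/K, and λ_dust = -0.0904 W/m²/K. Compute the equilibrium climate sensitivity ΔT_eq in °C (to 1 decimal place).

Net feedback parameter λ = (−2.64) + (+0.305) + (+0.147) + (+1.13) + (-0.0904) = -1.1484 W/m²/K.
ΔT = −F/λ = −4.48/(-1.1484) = 3.9 °C.

3.9 °C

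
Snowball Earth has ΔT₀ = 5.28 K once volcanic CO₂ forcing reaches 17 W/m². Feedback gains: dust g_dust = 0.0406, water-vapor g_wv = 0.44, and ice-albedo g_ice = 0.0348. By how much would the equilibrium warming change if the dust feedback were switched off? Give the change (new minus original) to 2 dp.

Original: g = 0.5154, ΔT = 5.28/(1−0.5154) = 10.8956 K.
Without dust: g' = 0.4748, ΔT' = 5.28/(1−0.4748) = 10.0533 K.
Change = 10.0533 − 10.8956 = -0.84 K.

-0.84 K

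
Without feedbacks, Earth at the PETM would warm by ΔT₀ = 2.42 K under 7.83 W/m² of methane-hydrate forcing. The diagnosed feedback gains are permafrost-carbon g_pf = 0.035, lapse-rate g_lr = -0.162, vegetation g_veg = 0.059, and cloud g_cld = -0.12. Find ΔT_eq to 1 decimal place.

2.0 K

Total gain g = 0.035 − 0.162 + 0.059 − 0.12 = -0.188.
Amplification A = 1/(1 + 0.188) = 0.8418.
ΔT = 2.42 × 0.8418 = 2.0 K.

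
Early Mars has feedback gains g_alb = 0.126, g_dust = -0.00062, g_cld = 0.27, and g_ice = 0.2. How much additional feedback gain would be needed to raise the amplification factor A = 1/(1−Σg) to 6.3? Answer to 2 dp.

0.25

Current total gain = 0.59538.
Target gain for A = 6.3: g* = 1 − 1/6.3 = 0.8413.
Additional gain needed = 0.8413 − 0.59538 = 0.25.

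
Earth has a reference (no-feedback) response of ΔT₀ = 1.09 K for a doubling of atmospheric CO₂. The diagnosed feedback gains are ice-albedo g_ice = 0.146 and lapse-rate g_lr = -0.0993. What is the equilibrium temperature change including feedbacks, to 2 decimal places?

Total gain g = 0.146 − 0.0993 = 0.0467.
Amplification A = 1/(1 − 0.0467) = 1.049.
ΔT = 1.09 × 1.049 = 1.14 K.

1.14 K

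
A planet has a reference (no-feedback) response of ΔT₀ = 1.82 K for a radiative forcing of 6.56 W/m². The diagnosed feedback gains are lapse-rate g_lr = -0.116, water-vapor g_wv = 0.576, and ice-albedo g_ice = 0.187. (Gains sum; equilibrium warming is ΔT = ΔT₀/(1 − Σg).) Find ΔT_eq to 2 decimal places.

5.16 K

Total gain g = -0.116 + 0.576 + 0.187 = 0.647.
Amplification A = 1/(1 − 0.647) = 2.833.
ΔT = 1.82 × 2.833 = 5.16 K.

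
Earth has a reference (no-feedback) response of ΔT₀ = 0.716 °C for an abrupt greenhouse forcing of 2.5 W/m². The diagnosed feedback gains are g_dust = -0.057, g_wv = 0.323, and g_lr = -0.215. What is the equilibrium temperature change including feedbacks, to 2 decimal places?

0.75 °C

Total gain g = -0.057 + 0.323 − 0.215 = 0.051.
Amplification A = 1/(1 − 0.051) = 1.054.
ΔT = 0.716 × 1.054 = 0.75 °C.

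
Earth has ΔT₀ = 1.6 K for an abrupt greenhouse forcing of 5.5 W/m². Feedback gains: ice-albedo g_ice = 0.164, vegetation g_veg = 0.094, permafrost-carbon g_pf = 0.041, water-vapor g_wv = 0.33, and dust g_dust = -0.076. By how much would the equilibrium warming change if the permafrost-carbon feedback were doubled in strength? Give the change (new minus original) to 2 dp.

0.36 K

Original: g = 0.553, ΔT = 1.6/(1−0.553) = 3.5794 K.
With doubled permafrost-carbon: g' = 0.594, ΔT' = 1.6/(1−0.594) = 3.9409 K.
Change = 3.9409 − 3.5794 = 0.36 K.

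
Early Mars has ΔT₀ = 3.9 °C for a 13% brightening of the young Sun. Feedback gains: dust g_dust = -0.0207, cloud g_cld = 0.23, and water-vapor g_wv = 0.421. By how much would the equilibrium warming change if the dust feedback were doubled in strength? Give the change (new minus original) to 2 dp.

Original: g = 0.6303, ΔT = 3.9/(1−0.6303) = 10.5491 °C.
With doubled dust: g' = 0.6096, ΔT' = 3.9/(1−0.6096) = 9.9898 °C.
Change = 9.9898 − 10.5491 = -0.56 °C.

-0.56 °C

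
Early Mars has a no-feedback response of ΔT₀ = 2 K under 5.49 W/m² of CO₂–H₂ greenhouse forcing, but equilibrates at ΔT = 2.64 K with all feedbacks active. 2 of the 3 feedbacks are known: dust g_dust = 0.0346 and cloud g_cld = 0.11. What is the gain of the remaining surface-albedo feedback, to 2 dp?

Amplification A = ΔT/ΔT₀ = 2.64/2 = 1.32.
Total gain g = 1 − 1/A = 1 − 1/1.32 = 0.2424.
Known gains sum to 0.0346 + 0.11 = 0.1446.
g_alb = 0.2424 − 0.1446 = 0.10.

0.10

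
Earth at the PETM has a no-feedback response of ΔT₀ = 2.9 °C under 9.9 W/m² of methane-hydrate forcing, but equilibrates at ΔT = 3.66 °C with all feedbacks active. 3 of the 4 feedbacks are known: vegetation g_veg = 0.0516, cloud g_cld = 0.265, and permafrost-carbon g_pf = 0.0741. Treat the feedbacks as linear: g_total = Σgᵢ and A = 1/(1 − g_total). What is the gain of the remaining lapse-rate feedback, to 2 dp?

Amplification A = ΔT/ΔT₀ = 3.66/2.9 = 1.262.
Total gain g = 1 − 1/A = 1 − 1/1.262 = 0.2076.
Known gains sum to 0.0516 + 0.265 + 0.0741 = 0.3907.
g_lr = 0.2076 − 0.3907 = -0.18.

-0.18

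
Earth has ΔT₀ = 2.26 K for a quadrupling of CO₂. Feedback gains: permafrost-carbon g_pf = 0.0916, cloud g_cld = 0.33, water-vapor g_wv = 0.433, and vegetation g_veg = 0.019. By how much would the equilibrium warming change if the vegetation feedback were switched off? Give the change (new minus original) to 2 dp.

-2.34 K

Original: g = 0.8736, ΔT = 2.26/(1−0.8736) = 17.8797 K.
Without vegetation: g' = 0.8546, ΔT' = 2.26/(1−0.8546) = 15.5433 K.
Change = 15.5433 − 17.8797 = -2.34 K.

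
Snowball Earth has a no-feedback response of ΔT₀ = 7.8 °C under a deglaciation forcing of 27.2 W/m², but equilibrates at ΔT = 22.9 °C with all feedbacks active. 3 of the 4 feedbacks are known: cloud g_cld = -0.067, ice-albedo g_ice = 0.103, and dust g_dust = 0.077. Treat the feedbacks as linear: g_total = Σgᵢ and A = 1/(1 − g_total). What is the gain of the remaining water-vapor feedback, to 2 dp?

0.55

Amplification A = ΔT/ΔT₀ = 22.9/7.8 = 2.936.
Total gain g = 1 − 1/A = 1 − 1/2.936 = 0.6594.
Known gains sum to -0.067 + 0.103 + 0.077 = 0.113.
g_wv = 0.6594 − 0.113 = 0.55.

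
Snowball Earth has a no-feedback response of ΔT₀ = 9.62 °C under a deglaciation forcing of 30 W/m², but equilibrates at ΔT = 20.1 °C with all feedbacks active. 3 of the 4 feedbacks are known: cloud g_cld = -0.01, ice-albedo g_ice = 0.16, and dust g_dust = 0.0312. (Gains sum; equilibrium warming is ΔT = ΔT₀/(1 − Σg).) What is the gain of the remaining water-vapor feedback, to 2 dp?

0.34

Amplification A = ΔT/ΔT₀ = 20.1/9.62 = 2.089.
Total gain g = 1 − 1/A = 1 − 1/2.089 = 0.5213.
Known gains sum to -0.01 + 0.16 + 0.0312 = 0.1812.
g_wv = 0.5213 − 0.1812 = 0.34.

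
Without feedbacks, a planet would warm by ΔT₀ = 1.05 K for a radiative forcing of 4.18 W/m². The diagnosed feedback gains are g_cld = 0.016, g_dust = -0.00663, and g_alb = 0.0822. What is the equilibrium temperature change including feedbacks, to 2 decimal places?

1.16 K

Total gain g = 0.016 − 0.00663 + 0.0822 = 0.09157.
Amplification A = 1/(1 − 0.09157) = 1.101.
ΔT = 1.05 × 1.101 = 1.16 K.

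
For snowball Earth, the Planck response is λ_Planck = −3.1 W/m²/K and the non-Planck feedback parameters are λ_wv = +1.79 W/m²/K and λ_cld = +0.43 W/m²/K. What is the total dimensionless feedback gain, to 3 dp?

Convert to gains: g_wv = 1.79/3.1 = 0.5774; g_cld = 0.43/3.1 = 0.1387.
Total gain g = 0.7161.

0.716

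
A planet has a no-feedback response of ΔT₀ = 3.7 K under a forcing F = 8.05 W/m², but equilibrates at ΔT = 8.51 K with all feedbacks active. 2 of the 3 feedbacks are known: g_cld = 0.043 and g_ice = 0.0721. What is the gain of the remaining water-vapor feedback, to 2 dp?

0.45

Amplification A = ΔT/ΔT₀ = 8.51/3.7 = 2.3.
Total gain g = 1 − 1/A = 1 − 1/2.3 = 0.5652.
Known gains sum to 0.043 + 0.0721 = 0.1151.
g_wv = 0.5652 − 0.1151 = 0.45.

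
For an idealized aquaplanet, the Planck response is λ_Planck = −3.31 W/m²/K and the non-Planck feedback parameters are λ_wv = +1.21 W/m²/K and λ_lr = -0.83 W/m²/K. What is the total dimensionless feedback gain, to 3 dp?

0.115

Convert to gains: g_wv = 1.21/3.31 = 0.3656; g_lr = -0.83/3.31 = -0.2508.
Total gain g = 0.1148.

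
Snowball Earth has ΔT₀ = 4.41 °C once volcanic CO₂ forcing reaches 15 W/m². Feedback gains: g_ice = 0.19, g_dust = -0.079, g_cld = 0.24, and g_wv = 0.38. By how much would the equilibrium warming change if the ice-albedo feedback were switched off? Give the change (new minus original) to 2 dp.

Original: g = 0.731, ΔT = 4.41/(1−0.731) = 16.3941 °C.
Without ice-albedo: g' = 0.541, ΔT' = 4.41/(1−0.541) = 9.6078 °C.
Change = 9.6078 − 16.3941 = -6.79 °C.

-6.79 °C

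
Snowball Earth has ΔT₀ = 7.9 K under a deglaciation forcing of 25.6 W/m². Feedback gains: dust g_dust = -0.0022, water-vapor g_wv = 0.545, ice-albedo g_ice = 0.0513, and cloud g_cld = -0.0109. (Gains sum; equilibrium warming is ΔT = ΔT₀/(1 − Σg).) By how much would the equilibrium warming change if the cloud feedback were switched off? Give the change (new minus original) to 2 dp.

0.51 K

Original: g = 0.5832, ΔT = 7.9/(1−0.5832) = 18.9539 K.
Without cloud: g' = 0.5941, ΔT' = 7.9/(1−0.5941) = 19.4629 K.
Change = 19.4629 − 18.9539 = 0.51 K.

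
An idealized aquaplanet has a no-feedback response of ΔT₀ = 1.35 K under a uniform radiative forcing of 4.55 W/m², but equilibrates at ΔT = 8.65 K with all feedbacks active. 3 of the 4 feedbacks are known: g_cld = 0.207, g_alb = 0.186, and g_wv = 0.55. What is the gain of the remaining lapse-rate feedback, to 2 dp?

-0.10

Amplification A = ΔT/ΔT₀ = 8.65/1.35 = 6.407.
Total gain g = 1 − 1/A = 1 − 1/6.407 = 0.8439.
Known gains sum to 0.207 + 0.186 + 0.55 = 0.943.
g_lr = 0.8439 − 0.943 = -0.10.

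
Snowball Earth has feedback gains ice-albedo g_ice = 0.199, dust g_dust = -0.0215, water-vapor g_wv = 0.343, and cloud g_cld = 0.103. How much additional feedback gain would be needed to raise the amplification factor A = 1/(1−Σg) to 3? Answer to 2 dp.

Current total gain = 0.6235.
Target gain for A = 3: g* = 1 − 1/3 = 0.6667.
Additional gain needed = 0.6667 − 0.6235 = 0.04.

0.04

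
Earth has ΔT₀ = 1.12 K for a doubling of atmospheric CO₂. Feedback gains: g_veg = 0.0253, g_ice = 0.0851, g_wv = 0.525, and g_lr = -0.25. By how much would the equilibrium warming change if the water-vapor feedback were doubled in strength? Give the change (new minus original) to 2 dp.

10.68 K

Original: g = 0.3854, ΔT = 1.12/(1−0.3854) = 1.8223 K.
With doubled water-vapor: g' = 0.9104, ΔT' = 1.12/(1−0.9104) = 12.5000 K.
Change = 12.5000 − 1.8223 = 10.68 K.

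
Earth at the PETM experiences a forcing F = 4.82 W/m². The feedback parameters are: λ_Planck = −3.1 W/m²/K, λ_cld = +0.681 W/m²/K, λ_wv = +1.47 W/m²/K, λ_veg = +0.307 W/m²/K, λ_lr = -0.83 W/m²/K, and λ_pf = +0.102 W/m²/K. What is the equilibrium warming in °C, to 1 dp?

3.5 °C

Net feedback parameter λ = (−3.1) + (+0.681) + (+1.47) + (+0.307) + (-0.83) + (+0.102) = -1.37 W/m²/K.
ΔT = −F/λ = −4.82/(-1.37) = 3.5 °C.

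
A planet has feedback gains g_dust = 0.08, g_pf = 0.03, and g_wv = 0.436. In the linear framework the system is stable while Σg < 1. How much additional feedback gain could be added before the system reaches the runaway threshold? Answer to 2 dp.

Current total gain = 0.08 + 0.03 + 0.436 = 0.546.
Margin to runaway = 1 − 0.546 = 0.45.

0.45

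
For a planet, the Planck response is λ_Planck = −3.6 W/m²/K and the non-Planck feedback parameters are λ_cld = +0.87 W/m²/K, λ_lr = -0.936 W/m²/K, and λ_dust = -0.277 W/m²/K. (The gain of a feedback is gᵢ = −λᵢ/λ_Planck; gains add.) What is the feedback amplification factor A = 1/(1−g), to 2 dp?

0.91

Convert to gains: g_cld = 0.87/3.6 = 0.2417; g_lr = -0.936/3.6 = -0.26; g_dust = -0.277/3.6 = -0.07694.
Total gain g = -0.09524.
A = 1/(1 + 0.09524) = 0.91.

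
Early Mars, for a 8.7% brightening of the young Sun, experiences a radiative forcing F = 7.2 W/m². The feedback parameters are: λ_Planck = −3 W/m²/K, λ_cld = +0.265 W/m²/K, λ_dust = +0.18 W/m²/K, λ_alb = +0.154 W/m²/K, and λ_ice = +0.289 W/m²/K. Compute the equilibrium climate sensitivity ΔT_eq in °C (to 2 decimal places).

3.41 °C

Net feedback parameter λ = (−3) + (+0.265) + (+0.18) + (+0.154) + (+0.289) = -2.112 W/m²/K.
ΔT = −F/λ = −7.2/(-2.112) = 3.41 °C.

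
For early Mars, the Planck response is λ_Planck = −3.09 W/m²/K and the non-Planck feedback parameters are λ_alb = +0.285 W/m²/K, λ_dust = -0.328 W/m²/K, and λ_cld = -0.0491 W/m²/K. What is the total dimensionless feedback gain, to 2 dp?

Convert to gains: g_alb = 0.285/3.09 = 0.09223; g_dust = -0.328/3.09 = -0.1061; g_cld = -0.0491/3.09 = -0.01589.
Total gain g = -0.02976.

-0.03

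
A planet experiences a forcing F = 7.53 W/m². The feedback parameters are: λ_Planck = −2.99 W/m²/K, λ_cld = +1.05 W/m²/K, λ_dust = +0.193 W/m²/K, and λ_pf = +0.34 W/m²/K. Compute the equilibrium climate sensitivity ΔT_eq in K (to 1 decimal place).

Net feedback parameter λ = (−2.99) + (+1.05) + (+0.193) + (+0.34) = -1.407 W/m²/K.
ΔT = −F/λ = −7.53/(-1.407) = 5.4 K.

5.4 K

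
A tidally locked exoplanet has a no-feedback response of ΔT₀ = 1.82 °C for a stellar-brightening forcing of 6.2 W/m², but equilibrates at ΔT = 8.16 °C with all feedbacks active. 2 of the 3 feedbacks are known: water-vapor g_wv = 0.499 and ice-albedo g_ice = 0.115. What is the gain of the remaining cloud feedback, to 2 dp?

0.16

Amplification A = ΔT/ΔT₀ = 8.16/1.82 = 4.484.
Total gain g = 1 − 1/A = 1 − 1/4.484 = 0.777.
Known gains sum to 0.499 + 0.115 = 0.614.
g_cld = 0.777 − 0.614 = 0.16.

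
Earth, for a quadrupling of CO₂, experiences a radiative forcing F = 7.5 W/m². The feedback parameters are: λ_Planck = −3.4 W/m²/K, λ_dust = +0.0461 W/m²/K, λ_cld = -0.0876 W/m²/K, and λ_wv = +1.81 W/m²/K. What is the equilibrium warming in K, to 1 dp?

4.6 K

Net feedback parameter λ = (−3.4) + (+0.0461) + (-0.0876) + (+1.81) = -1.6315 W/m²/K.
ΔT = −F/λ = −7.5/(-1.6315) = 4.6 K.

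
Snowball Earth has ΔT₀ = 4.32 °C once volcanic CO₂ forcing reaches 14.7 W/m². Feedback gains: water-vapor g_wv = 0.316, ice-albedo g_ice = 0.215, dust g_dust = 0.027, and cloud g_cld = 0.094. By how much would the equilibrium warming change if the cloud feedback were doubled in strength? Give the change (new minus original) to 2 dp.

Original: g = 0.652, ΔT = 4.32/(1−0.652) = 12.4138 °C.
With doubled cloud: g' = 0.746, ΔT' = 4.32/(1−0.746) = 17.0079 °C.
Change = 17.0079 − 12.4138 = 4.59 °C.

4.59 °C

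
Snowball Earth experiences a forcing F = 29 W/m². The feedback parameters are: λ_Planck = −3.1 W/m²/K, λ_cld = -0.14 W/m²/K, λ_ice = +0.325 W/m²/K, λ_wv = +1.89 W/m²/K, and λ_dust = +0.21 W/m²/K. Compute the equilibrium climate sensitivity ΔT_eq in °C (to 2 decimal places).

Net feedback parameter λ = (−3.1) + (-0.14) + (+0.325) + (+1.89) + (+0.21) = -0.815 W/m²/K.
ΔT = −F/λ = −29/(-0.815) = 35.58 °C.

35.58 °C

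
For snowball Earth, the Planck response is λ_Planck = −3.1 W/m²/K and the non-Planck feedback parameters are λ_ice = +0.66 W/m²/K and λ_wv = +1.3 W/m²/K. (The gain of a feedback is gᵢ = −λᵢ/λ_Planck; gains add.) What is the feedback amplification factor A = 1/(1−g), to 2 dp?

2.72

Convert to gains: g_ice = 0.66/3.1 = 0.2129; g_wv = 1.3/3.1 = 0.4194.
Total gain g = 0.6323.
A = 1/(1 − 0.6323) = 2.72.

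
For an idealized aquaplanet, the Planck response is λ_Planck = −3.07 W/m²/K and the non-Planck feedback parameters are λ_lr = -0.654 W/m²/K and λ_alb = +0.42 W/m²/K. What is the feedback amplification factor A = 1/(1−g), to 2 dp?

Convert to gains: g_lr = -0.654/3.07 = -0.213; g_alb = 0.42/3.07 = 0.1368.
Total gain g = -0.0762.
A = 1/(1 + 0.0762) = 0.93.

0.93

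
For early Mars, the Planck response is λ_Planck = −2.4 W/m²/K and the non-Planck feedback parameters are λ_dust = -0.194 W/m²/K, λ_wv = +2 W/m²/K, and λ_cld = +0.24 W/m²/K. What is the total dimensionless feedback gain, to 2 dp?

Convert to gains: g_dust = -0.194/2.4 = -0.08083; g_wv = 2/2.4 = 0.8333; g_cld = 0.24/2.4 = 0.1.
Total gain g = 0.85247.

0.85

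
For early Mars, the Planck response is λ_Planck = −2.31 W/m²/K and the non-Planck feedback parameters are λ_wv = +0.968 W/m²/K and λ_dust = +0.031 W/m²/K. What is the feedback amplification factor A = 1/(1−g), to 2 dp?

1.76

Convert to gains: g_wv = 0.968/2.31 = 0.419; g_dust = 0.031/2.31 = 0.01342.
Total gain g = 0.43242.
A = 1/(1 − 0.43242) = 1.76.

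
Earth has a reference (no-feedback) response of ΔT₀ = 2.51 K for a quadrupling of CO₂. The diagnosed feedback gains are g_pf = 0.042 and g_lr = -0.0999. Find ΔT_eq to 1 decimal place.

2.4 K

Total gain g = 0.042 − 0.0999 = -0.0579.
Amplification A = 1/(1 + 0.0579) = 0.9453.
ΔT = 2.51 × 0.9453 = 2.4 K.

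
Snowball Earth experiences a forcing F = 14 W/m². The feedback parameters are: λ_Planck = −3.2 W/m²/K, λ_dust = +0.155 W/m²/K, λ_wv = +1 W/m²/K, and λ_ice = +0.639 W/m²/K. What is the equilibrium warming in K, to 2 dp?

Net feedback parameter λ = (−3.2) + (+0.155) + (+1) + (+0.639) = -1.406 W/m²/K.
ΔT = −F/λ = −14/(-1.406) = 9.96 K.

9.96 K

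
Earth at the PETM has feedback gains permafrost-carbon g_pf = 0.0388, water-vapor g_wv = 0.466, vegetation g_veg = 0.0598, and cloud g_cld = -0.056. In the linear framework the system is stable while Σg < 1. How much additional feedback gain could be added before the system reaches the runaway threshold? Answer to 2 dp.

Current total gain = 0.0388 + 0.466 + 0.0598 − 0.056 = 0.5086.
Margin to runaway = 1 − 0.5086 = 0.49.

0.49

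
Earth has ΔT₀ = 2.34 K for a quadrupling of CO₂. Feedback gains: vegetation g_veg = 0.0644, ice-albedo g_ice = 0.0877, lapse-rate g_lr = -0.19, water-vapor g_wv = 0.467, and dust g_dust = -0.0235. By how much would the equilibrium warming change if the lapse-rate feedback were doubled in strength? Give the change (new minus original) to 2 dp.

Original: g = 0.4056, ΔT = 2.34/(1−0.4056) = 3.9367 K.
With doubled lapse-rate: g' = 0.2156, ΔT' = 2.34/(1−0.2156) = 2.9832 K.
Change = 2.9832 − 3.9367 = -0.95 K.

-0.95 K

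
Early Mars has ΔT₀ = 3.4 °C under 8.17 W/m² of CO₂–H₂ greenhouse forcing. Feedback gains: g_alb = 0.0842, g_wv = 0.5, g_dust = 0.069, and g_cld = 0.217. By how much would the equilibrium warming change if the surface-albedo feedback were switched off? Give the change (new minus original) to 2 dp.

-10.31 °C

Original: g = 0.8702, ΔT = 3.4/(1−0.8702) = 26.1941 °C.
Without surface-albedo: g' = 0.786, ΔT' = 3.4/(1−0.786) = 15.8879 °C.
Change = 15.8879 − 26.1941 = -10.31 °C.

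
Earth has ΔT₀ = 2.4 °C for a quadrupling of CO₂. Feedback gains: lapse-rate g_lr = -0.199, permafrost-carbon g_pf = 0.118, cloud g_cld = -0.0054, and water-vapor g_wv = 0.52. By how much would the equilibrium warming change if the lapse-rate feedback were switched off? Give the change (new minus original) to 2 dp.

2.30 °C

Original: g = 0.4336, ΔT = 2.4/(1−0.4336) = 4.2373 °C.
Without lapse-rate: g' = 0.6326, ΔT' = 2.4/(1−0.6326) = 6.5324 °C.
Change = 6.5324 − 4.2373 = 2.30 °C.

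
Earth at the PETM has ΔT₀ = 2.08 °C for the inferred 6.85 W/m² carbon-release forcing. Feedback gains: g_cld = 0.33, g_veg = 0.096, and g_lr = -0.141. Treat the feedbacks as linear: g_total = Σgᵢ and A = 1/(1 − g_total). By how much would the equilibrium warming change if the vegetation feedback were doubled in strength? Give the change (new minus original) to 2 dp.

0.45 °C

Original: g = 0.285, ΔT = 2.08/(1−0.285) = 2.9091 °C.
With doubled vegetation: g' = 0.381, ΔT' = 2.08/(1−0.381) = 3.3603 °C.
Change = 3.3603 − 2.9091 = 0.45 °C.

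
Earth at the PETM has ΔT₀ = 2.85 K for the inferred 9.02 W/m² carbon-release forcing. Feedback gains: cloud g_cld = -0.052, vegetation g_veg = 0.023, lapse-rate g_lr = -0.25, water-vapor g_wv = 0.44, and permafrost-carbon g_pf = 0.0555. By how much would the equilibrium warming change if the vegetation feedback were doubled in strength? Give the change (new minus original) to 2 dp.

Original: g = 0.2165, ΔT = 2.85/(1−0.2165) = 3.6375 K.
With doubled vegetation: g' = 0.2395, ΔT' = 2.85/(1−0.2395) = 3.7475 K.
Change = 3.7475 − 3.6375 = 0.11 K.

0.11 K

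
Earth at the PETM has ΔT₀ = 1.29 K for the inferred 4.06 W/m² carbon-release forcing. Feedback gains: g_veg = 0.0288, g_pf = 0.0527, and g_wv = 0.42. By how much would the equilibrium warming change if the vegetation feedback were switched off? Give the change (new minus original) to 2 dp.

-0.14 K

Original: g = 0.5015, ΔT = 1.29/(1−0.5015) = 2.5878 K.
Without vegetation: g' = 0.4727, ΔT' = 1.29/(1−0.4727) = 2.4464 K.
Change = 2.4464 − 2.5878 = -0.14 K.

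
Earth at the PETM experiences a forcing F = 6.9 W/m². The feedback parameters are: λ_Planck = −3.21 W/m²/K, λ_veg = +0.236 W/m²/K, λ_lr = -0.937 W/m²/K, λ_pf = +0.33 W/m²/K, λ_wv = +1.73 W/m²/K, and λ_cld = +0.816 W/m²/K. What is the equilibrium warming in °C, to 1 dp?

6.7 °C

Net feedback parameter λ = (−3.21) + (+0.236) + (-0.937) + (+0.33) + (+1.73) + (+0.816) = -1.035 W/m²/K.
ΔT = −F/λ = −6.9/(-1.035) = 6.7 °C.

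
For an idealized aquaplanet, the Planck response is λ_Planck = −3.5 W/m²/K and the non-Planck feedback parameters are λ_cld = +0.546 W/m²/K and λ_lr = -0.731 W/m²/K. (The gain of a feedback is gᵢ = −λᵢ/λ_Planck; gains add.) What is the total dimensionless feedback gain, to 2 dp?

Convert to gains: g_cld = 0.546/3.5 = 0.156; g_lr = -0.731/3.5 = -0.2089.
Total gain g = -0.0529.

-0.05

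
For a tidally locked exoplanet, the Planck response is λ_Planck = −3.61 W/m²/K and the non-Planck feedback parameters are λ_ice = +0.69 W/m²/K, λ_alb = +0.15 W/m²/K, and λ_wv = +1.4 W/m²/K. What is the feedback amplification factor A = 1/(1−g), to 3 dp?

2.635

Convert to gains: g_ice = 0.69/3.61 = 0.1911; g_alb = 0.15/3.61 = 0.04155; g_wv = 1.4/3.61 = 0.3878.
Total gain g = 0.62045.
A = 1/(1 − 0.62045) = 2.635.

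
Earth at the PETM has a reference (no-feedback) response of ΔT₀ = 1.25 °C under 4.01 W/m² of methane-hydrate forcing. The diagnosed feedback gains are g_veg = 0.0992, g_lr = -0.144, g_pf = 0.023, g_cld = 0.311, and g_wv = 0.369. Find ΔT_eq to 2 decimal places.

3.66 °C

Total gain g = 0.0992 − 0.144 + 0.023 + 0.311 + 0.369 = 0.6582.
Amplification A = 1/(1 − 0.6582) = 2.926.
ΔT = 1.25 × 2.926 = 3.66 °C.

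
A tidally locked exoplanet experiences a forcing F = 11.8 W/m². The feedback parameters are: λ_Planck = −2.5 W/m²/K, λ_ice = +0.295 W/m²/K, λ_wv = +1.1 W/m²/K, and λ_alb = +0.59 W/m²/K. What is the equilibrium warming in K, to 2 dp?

Net feedback parameter λ = (−2.5) + (+0.295) + (+1.1) + (+0.59) = -0.515 W/m²/K.
ΔT = −F/λ = −11.8/(-0.515) = 22.91 K.

22.91 K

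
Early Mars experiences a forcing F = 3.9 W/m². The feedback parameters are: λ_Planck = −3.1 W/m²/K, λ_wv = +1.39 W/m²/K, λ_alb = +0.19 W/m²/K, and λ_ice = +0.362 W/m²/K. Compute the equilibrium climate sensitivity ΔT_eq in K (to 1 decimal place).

3.4 K

Net feedback parameter λ = (−3.1) + (+1.39) + (+0.19) + (+0.362) = -1.158 W/m²/K.
ΔT = −F/λ = −3.9/(-1.158) = 3.4 K.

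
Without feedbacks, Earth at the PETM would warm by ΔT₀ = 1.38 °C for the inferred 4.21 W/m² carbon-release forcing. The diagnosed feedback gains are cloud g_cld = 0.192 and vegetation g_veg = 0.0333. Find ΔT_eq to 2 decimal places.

Total gain g = 0.192 + 0.0333 = 0.2253.
Amplification A = 1/(1 − 0.2253) = 1.291.
ΔT = 1.38 × 1.291 = 1.78 °C.

1.78 °C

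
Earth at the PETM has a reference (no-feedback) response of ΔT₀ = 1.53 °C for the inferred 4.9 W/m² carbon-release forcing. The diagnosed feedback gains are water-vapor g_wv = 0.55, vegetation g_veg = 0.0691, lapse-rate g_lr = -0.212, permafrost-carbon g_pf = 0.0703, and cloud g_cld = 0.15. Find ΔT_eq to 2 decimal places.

4.11 °C

Total gain g = 0.55 + 0.0691 − 0.212 + 0.0703 + 0.15 = 0.6274.
Amplification A = 1/(1 − 0.6274) = 2.684.
ΔT = 1.53 × 2.684 = 4.11 °C.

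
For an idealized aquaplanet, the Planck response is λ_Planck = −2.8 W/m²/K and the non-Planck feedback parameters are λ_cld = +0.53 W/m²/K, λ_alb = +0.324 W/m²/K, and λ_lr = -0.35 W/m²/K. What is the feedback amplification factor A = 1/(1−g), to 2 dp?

1.22

Convert to gains: g_cld = 0.53/2.8 = 0.1893; g_alb = 0.324/2.8 = 0.1157; g_lr = -0.35/2.8 = -0.125.
Total gain g = 0.18.
A = 1/(1 − 0.18) = 1.22.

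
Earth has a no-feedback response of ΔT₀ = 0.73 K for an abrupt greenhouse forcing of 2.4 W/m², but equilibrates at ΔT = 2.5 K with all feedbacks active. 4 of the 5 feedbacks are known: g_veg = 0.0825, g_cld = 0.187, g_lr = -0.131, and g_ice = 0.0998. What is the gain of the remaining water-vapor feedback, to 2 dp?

Amplification A = ΔT/ΔT₀ = 2.5/0.73 = 3.425.
Total gain g = 1 − 1/A = 1 − 1/3.425 = 0.708.
Known gains sum to 0.0825 + 0.187 − 0.131 + 0.0998 = 0.2383.
g_wv = 0.708 − 0.2383 = 0.47.

0.47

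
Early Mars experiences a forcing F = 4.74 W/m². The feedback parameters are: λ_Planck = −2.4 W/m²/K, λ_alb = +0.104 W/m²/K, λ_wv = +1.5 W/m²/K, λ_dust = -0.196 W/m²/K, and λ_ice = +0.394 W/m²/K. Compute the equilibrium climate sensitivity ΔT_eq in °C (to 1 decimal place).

7.9 °C

Net feedback parameter λ = (−2.4) + (+0.104) + (+1.5) + (-0.196) + (+0.394) = -0.598 W/m²/K.
ΔT = −F/λ = −4.74/(-0.598) = 7.9 °C.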